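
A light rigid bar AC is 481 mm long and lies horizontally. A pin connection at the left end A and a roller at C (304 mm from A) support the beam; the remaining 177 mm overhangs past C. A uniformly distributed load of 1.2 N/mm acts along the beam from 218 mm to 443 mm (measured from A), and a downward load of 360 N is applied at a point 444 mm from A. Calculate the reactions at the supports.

Resultant of the distributed load: 1.2 × 225 = 270 N at 330.5 mm from A.
ΣM about A: C_y·304 − (1.2·225)·330.5 − 360·444 = 0 → C_y = 249075/304 = 819.326 ≈ 819.3 N.
ΣF_y = 0: A_y + 819.326 − 1.2·225 − 360 = 0 → A_y = -189.3 N.
ΣF_x = 0: no horizontal applied forces, so A_x = 0.

A_x = 0, A_y = -189.3 N, C_y = 819.3 N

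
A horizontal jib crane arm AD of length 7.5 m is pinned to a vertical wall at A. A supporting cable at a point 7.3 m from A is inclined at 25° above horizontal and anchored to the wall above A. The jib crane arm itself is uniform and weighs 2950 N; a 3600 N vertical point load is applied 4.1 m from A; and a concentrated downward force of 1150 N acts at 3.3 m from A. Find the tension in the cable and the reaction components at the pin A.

T = 9600 N, A_x = 8701 N, A_y = 3643 N

ΣM about A: T·sin25°·7.3 − 2950·3.75 − 3600·4.1 − 1150·3.3 = 0 → T = 29617.5/(7.3·0.422618) = 9600.14 ≈ 9600 N.
ΣF_x = 0: A_x − T·cos25° = 0 → A_x = 9600.14 × 0.906308 = 8701 N.
ΣF_y = 0: A_y + T·sin25° − 2950 − 3600 − 1150 = 0 → A_y = 7700 − 9600.14 × 0.422618 = 3643 N.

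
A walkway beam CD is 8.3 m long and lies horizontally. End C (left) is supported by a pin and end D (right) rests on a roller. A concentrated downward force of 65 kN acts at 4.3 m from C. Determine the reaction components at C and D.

Moments about C: D_y·8.3 − 65·4.3 = 0 → D_y = 279.5/8.3 = 33.6747 ≈ 33.67 kN.
ΣF_y = 0: C_y + 33.6747 − 65 = 0 → C_y = 31.33 kN.
ΣF_x = 0: no horizontal applied forces, so C_x = 0.

C_x = 0, C_y = 31.33 kN, D_y = 33.67 kN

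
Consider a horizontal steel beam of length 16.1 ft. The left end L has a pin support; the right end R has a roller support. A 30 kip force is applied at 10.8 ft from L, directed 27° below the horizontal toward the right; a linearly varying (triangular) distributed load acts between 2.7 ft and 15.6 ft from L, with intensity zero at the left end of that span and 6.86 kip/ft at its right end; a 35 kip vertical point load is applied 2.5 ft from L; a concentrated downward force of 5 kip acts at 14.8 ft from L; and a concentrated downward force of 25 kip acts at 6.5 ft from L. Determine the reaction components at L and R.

L_x = -26.73 kip, L_y = 62.55 kip, R_y = 60.32 kip

Resultant of the triangular load: ½ × 6.86 × 12.9 = 44.247 kip, acting at 11.3 ft from L (one-third of the span from the peak).
Taking moments about L: R_y·16.1 − 30·sin27°·10.8 − (½·6.86·12.9)·11.3 − 35·2.5 − 5·14.8 − 25·6.5 = 0 → R_y = 971.084/16.1 = 60.3158 ≈ 60.32 kip.
ΣF_y = 0: L_y + 60.3158 − 30·sin27° − ½·6.86·12.9 − 35 − 5 − 25 = 0 → L_y = 62.55 kip.
ΣF_x = 0: L_x + 30·cos27° = 0 → L_x = -26.73 kip.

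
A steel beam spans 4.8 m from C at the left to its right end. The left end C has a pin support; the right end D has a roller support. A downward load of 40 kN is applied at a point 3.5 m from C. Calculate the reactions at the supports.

Taking moments about C: D_y·4.8 − 40·3.5 = 0 → D_y = 140/4.8 = 29.1667 ≈ 29.17 kN.
ΣF_y = 0: C_y + 29.1667 − 40 = 0 → C_y = 10.83 kN.
ΣF_x = 0: no horizontal applied forces, so C_x = 0.

C_x = 0, C_y = 10.83 kN, D_y = 29.17 kN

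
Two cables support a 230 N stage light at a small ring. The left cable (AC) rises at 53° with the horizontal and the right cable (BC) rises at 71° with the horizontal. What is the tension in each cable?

T_AC = 90.32 N, T_BC = 167.0 N

ΣF_x = 0: −T_AC·cos53° + T_BC·cos71° = 0 → T_BC = 1.84851·T_AC.
ΣF_y = 0: T_AC·sin53° + T_BC·sin71° = 230.
Substitute: T_AC·(0.798636 + 1.84851·0.945519) = 230 → T_AC = 90.3223 ≈ 90.32 N.
Then T_BC = 1.84851 × 90.3223 = 167.0 N.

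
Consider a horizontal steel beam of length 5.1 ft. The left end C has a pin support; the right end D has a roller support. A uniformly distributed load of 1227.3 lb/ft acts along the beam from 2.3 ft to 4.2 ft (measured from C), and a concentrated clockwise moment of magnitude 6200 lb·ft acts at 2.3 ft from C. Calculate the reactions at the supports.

C_x = 0, C_y = -369.8 lb, D_y = 2702 lb

Resultant of the distributed load: 1227.3 × 1.9 = 2331.87 lb at 3.25 ft from C.
Taking moments about C: D_y·5.1 − (1227.3·1.9)·3.25 − 6200 = 0 → D_y = 13778.5775/5.1 = 2701.68 ≈ 2702 lb.
ΣF_y = 0: C_y + 2701.68 − 1227.3·1.9 = 0 → C_y = -369.8 lb.
ΣF_x = 0: no horizontal applied forces, so C_x = 0.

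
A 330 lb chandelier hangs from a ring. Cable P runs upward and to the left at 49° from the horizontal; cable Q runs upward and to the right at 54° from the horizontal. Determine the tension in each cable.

T_P = 199.1 lb, T_Q = 222.2 lb

ΣF_x = 0: −T_P·cos49° + T_Q·cos54° = 0 → T_Q = 1.11615·T_P.
ΣF_y = 0: T_P·sin49° + T_Q·sin54° = 330.
Substitute: T_P·(0.75471 + 1.11615·0.809017) = 330 → T_P = 199.072 ≈ 199.1 lb.
Then T_Q = 1.11615 × 199.072 = 222.2 lb.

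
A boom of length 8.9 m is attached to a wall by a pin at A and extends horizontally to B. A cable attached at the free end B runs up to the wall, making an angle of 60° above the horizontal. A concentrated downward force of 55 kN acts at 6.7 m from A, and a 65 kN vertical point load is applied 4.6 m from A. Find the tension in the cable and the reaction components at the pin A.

T = 86.60 kN, A_x = 43.30 kN, A_y = 45.00 kN

ΣM about A: T·sin60°·8.9 − 55·6.7 − 65·4.6 = 0 → T = 667.5/(8.9·0.866025) = 86.6026 ≈ 86.60 kN.
ΣF_x = 0: A_x − T·cos60° = 0 → A_x = 86.6026 × 0.5 = 43.30 kN.
ΣF_y = 0: A_y + T·sin60° − 55 − 65 = 0 → A_y = 120 − 86.6026 × 0.866025 = 45.00 kN.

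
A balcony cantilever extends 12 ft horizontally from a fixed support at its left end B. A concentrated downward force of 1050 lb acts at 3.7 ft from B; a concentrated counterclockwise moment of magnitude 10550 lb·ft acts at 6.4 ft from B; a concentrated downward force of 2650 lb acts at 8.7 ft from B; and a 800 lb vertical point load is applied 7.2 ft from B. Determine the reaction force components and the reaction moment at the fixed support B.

ΣF_x = 0: B_x = 0.
ΣF_y = 0: B_y − 1050 − 2650 − 800 = 0 → B_y = 4500 lb.
ΣM about B: M_B − 1050·3.7 + 10550 − 2650·8.7 − 800·7.2 = 0 → M_B = 22150 lb·ft.

B_x = 0, B_y = 4500 lb, M_B = 22150 lb·ft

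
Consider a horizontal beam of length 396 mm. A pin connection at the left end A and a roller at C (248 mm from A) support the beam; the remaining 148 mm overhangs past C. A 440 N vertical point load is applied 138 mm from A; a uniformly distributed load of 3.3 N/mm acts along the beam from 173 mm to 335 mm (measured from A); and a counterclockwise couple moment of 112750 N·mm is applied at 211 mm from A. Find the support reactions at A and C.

Resultant of the distributed load: 3.3 × 162 = 534.6 N at 254 mm from A.
Taking moments about A: C_y·248 − 440·138 − (3.3·162)·254 + 112750 = 0 → C_y = 83758.4/248 = 337.735 ≈ 337.7 N.
ΣF_y = 0: A_y + 337.735 − 440 − 3.3·162 = 0 → A_y = 636.9 N.
ΣF_x = 0: no horizontal applied forces, so A_x = 0.

A_x = 0, A_y = 636.9 N, C_y = 337.7 N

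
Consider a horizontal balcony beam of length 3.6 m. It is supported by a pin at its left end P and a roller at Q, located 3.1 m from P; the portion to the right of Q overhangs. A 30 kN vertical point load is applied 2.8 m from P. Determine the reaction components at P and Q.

P_x = 0, P_y = 2.903 kN, Q_y = 27.10 kN

ΣM about P: Q_y·3.1 − 30·2.8 = 0 → Q_y = 84/3.1 = 27.0968 ≈ 27.10 kN.
ΣF_y = 0: P_y + 27.0968 − 30 = 0 → P_y = 2.903 kN.
ΣF_x = 0: no horizontal applied forces, so P_x = 0.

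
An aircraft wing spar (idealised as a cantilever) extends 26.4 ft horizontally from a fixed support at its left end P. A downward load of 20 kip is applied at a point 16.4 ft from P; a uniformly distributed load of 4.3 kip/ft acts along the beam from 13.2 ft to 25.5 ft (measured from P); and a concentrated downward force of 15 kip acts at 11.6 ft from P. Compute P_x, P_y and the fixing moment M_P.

P_x = 0, P_y = 87.89 kip, M_P = 1525 kip·ft

Resultant of the distributed load: 4.3 × 12.3 = 52.89 kip at 19.35 ft from P.
ΣF_x = 0: P_x = 0.
ΣF_y = 0: P_y − 20 − 4.3·12.3 − 15 = 0 → P_y = 87.89 kip.
ΣM about P: M_P − 20·16.4 − (4.3·12.3)·19.35 − 15·11.6 = 0 → M_P = 1525 kip·ft.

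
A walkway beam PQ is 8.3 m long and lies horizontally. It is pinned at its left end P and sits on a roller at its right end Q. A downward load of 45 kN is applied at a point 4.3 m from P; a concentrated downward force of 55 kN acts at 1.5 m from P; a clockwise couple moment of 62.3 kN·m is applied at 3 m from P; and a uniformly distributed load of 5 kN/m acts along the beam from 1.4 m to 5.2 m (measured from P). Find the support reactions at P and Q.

P_x = 0, P_y = 70.69 kN, Q_y = 48.31 kN

Resultant of the distributed load: 5 × 3.8 = 19 kN at 3.3 m from P.
Taking moments about P: Q_y·8.3 − 45·4.3 − 55·1.5 − 62.3 − (5·3.8)·3.3 = 0 → Q_y = 401/8.3 = 48.3133 ≈ 48.31 kN.
ΣF_y = 0: P_y + 48.3133 − 45 − 55 − 5·3.8 = 0 → P_y = 70.69 kN.
ΣF_x = 0: no horizontal applied forces, so P_x = 0.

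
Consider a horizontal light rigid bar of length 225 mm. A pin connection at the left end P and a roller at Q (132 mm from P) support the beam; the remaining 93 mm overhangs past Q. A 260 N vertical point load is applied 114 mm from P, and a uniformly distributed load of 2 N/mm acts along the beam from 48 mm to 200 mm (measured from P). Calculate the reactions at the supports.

P_x = 0, P_y = 53.88 N, Q_y = 510.1 N

Resultant of the distributed load: 2 × 152 = 304 N at 124 mm from P.
ΣM about P: Q_y·132 − 260·114 − (2·152)·124 = 0 → Q_y = 67336/132 = 510.121 ≈ 510.1 N.
ΣF_y = 0: P_y + 510.121 − 260 − 2·152 = 0 → P_y = 53.88 N.
ΣF_x = 0: no horizontal applied forces, so P_x = 0.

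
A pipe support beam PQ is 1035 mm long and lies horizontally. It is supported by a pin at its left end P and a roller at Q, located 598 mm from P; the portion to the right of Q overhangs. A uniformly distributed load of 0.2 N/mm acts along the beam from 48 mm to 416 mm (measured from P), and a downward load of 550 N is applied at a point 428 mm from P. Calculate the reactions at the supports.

P_x = 0, P_y = 201.4 N, Q_y = 422.2 N

Resultant of the distributed load: 0.2 × 368 = 73.6 N at 232 mm from P.
Taking moments about P: Q_y·598 − (0.2·368)·232 − 550·428 = 0 → Q_y = 252475.2/598 = 422.199 ≈ 422.2 N.
ΣF_y = 0: P_y + 422.199 − 0.2·368 − 550 = 0 → P_y = 201.4 N.
ΣF_x = 0: no horizontal applied forces, so P_x = 0.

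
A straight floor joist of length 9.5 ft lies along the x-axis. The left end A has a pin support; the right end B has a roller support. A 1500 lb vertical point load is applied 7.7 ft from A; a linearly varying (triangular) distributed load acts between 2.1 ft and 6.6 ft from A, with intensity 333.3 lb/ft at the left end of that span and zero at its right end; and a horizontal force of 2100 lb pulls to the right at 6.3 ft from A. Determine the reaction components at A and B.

Resultant of the triangular load: ½ × 333.3 × 4.5 = 749.925 lb, acting at 3.6 ft from A (one-third of the span from the peak).
ΣM about A: B_y·9.5 − 1500·7.7 − (½·333.3·4.5)·3.6 = 0 → B_y = 14249.73/9.5 = 1499.97 ≈ 1500 lb.
ΣF_y = 0: A_y + 1499.97 − 1500 − ½·333.3·4.5 = 0 → A_y = 750.0 lb.
ΣF_x = 0: A_x + 2100 = 0 → A_x = -2100 lb.

A_x = -2100 lb, A_y = 750.0 lb, B_y = 1500 lb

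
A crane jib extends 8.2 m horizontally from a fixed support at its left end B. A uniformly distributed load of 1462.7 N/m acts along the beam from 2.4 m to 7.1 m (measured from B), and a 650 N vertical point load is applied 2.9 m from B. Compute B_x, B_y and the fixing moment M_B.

B_x = 0, B_y = 7525 N, M_B = 34540 N·m

Resultant of the distributed load: 1462.7 × 4.7 = 6874.69 N at 4.75 m from B.
ΣF_x = 0: B_x = 0.
ΣF_y = 0: B_y − 1462.7·4.7 − 650 = 0 → B_y = 7525 N.
ΣM about B: M_B − (1462.7·4.7)·4.75 − 650·2.9 = 0 → M_B = 34540 N·m.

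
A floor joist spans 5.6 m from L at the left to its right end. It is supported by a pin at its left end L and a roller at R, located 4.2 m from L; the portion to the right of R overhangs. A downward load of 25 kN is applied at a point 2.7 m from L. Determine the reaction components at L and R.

L_x = 0, L_y = 8.929 kN, R_y = 16.07 kN

Taking moments about L: R_y·4.2 − 25·2.7 = 0 → R_y = 67.5/4.2 = 16.0714 ≈ 16.07 kN.
ΣF_y = 0: L_y + 16.0714 − 25 = 0 → L_y = 8.929 kN.
ΣF_x = 0: no horizontal applied forces, so L_x = 0.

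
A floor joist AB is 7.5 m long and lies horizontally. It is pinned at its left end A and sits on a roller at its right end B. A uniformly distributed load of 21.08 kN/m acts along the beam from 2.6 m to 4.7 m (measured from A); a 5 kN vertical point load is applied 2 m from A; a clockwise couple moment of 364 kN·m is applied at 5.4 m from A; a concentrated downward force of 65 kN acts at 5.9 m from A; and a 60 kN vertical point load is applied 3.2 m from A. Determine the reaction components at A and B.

A_x = 0, A_y = 26.12 kN, B_y = 148.1 kN

Resultant of the distributed load: 21.08 × 2.1 = 44.268 kN at 3.65 m from A.
Taking moments about A: B_y·7.5 − (21.08·2.1)·3.65 − 5·2 − 364 − 65·5.9 − 60·3.2 = 0 → B_y = 1111.0782/7.5 = 148.144 ≈ 148.1 kN.
ΣF_y = 0: A_y + 148.144 − 21.08·2.1 − 5 − 65 − 60 = 0 → A_y = 26.12 kN.
ΣF_x = 0: no horizontal applied forces, so A_x = 0.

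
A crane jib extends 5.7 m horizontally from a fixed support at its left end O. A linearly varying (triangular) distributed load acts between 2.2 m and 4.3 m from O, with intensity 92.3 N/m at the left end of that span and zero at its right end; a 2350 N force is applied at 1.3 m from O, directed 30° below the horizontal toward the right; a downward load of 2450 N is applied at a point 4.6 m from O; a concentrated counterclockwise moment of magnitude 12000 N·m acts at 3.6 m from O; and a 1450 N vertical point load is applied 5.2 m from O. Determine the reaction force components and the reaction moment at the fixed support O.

O_x = -2035 N, O_y = 5172 N, M_O = 8619 N·m

Resultant of the triangular load: ½ × 92.3 × 2.1 = 96.915 N, acting at 2.9 m from O (one-third of the span from the peak).
ΣF_x = 0: O_x + 2350·cos30° = 0 → O_x = -2035 N.
ΣF_y = 0: O_y − ½·92.3·2.1 − 2350·sin30° − 2450 − 1450 = 0 → O_y = 5172 N.
ΣM about O: M_O − (½·92.3·2.1)·2.9 − 2350·sin30°·1.3 − 2450·4.6 + 12000 − 1450·5.2 = 0 → M_O = 8619 N·m.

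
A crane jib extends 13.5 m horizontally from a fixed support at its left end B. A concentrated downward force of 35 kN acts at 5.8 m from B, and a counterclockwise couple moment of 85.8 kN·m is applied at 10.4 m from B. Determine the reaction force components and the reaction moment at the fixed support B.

ΣF_x = 0: B_x = 0.
ΣF_y = 0: B_y − 35 = 0 → B_y = 35.00 kN.
ΣM about B: M_B − 35·5.8 + 85.8 = 0 → M_B = 117.2 kN·m.

B_x = 0, B_y = 35.00 kN, M_B = 117.2 kN·m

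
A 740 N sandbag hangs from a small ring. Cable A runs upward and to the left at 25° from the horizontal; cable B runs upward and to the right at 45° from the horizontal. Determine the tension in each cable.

ΣF_x = 0: −T_A·cos25° + T_B·cos45° = 0 → T_B = 1.28171·T_A.
ΣF_y = 0: T_A·sin25° + T_B·sin45° = 740.
Substitute: T_A·(0.422618 + 1.28171·0.707107) = 740 → T_A = 556.841 ≈ 556.8 N.
Then T_B = 1.28171 × 556.841 = 713.7 N.

T_A = 556.8 N, T_B = 713.7 N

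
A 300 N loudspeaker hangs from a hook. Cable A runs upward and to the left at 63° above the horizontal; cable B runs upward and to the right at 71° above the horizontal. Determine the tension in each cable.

ΣF_x = 0: −T_A·cos63° + T_B·cos71° = 0 → T_B = 1.39446·T_A.
ΣF_y = 0: T_A·sin63° + T_B·sin71° = 300.
Substitute: T_A·(0.891007 + 1.39446·0.945519) = 300 → T_A = 135.778 ≈ 135.8 N.
Then T_B = 1.39446 × 135.778 = 189.3 N.

T_A = 135.8 N, T_B = 189.3 N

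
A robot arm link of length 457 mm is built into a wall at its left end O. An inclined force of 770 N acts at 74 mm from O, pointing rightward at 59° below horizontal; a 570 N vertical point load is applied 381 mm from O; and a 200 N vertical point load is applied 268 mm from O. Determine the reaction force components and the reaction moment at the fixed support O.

O_x = -396.6 N, O_y = 1430 N, M_O = 319600 N·mm

ΣF_x = 0: O_x + 770·cos59° = 0 → O_x = -396.6 N.
ΣF_y = 0: O_y − 770·sin59° − 570 − 200 = 0 → O_y = 1430 N.
ΣM about O: M_O − 770·sin59°·74 − 570·381 − 200·268 = 0 → M_O = 319600 N·mm.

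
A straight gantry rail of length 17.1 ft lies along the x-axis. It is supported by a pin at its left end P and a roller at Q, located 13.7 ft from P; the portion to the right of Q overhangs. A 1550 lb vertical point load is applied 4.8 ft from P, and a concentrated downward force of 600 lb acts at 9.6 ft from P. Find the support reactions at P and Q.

P_x = 0, P_y = 1186 lb, Q_y = 963.5 lb

ΣM about P: Q_y·13.7 − 1550·4.8 − 600·9.6 = 0 → Q_y = 13200/13.7 = 963.504 ≈ 963.5 lb.
ΣF_y = 0: P_y + 963.504 − 1550 − 600 = 0 → P_y = 1186 lb.
ΣF_x = 0: no horizontal applied forces, so P_x = 0.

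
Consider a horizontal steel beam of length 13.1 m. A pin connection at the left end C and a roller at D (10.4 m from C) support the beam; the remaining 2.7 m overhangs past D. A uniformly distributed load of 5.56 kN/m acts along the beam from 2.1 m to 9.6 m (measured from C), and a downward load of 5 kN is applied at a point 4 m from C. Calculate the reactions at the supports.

C_x = 0, C_y = 21.32 kN, D_y = 25.38 kN

Resultant of the distributed load: 5.56 × 7.5 = 41.7 kN at 5.85 m from C.
Moments about C: D_y·10.4 − (5.56·7.5)·5.85 − 5·4 = 0 → D_y = 263.945/10.4 = 25.3793 ≈ 25.38 kN.
ΣF_y = 0: C_y + 25.3793 − 5.56·7.5 − 5 = 0 → C_y = 21.32 kN.
ΣF_x = 0: no horizontal applied forces, so C_x = 0.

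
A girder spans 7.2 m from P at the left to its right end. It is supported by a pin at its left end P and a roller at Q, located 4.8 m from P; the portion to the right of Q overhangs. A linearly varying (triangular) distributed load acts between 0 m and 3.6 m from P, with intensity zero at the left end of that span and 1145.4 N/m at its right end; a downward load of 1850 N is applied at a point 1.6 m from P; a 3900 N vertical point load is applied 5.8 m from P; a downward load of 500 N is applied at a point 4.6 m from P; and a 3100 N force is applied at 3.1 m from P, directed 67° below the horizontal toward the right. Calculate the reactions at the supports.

Resultant of the triangular load: ½ × 1145.4 × 3.6 = 2061.72 N, acting at 2.4 m from P (one-third of the span from the peak).
Moments about P: Q_y·4.8 − (½·1145.4·3.6)·2.4 − 1850·1.6 − 3900·5.8 − 500·4.6 − 3100·sin67°·3.1 = 0 → Q_y = 41674.2/4.8 = 8682.12 ≈ 8682 N.
ΣF_y = 0: P_y + 8682.12 − ½·1145.4·3.6 − 1850 − 3900 − 500 − 3100·sin67° = 0 → P_y = 2483 N.
ΣF_x = 0: P_x + 3100·cos67° = 0 → P_x = -1211 N.

P_x = -1211 N, P_y = 2483 N, Q_y = 8682 N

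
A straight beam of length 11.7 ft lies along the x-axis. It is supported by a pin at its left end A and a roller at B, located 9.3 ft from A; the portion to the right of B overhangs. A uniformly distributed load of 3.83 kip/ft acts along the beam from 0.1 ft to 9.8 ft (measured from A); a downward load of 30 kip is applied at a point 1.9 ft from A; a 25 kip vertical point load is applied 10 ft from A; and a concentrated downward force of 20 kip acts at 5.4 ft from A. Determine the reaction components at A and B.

Resultant of the distributed load: 3.83 × 9.7 = 37.151 kip at 4.95 ft from A.
Moments about A: B_y·9.3 − (3.83·9.7)·4.95 − 30·1.9 − 25·10 − 20·5.4 = 0 → B_y = 598.89745/9.3 = 64.3976 ≈ 64.40 kip.
ΣF_y = 0: A_y + 64.3976 − 3.83·9.7 − 30 − 25 − 20 = 0 → A_y = 47.75 kip.
ΣF_x = 0: no horizontal applied forces, so A_x = 0.

A_x = 0, A_y = 47.75 kip, B_y = 64.40 kip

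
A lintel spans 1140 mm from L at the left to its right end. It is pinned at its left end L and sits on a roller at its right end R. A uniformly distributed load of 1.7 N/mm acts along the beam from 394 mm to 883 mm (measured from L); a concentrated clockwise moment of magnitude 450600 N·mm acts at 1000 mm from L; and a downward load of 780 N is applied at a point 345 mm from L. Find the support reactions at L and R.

Resultant of the distributed load: 1.7 × 489 = 831.3 N at 638.5 mm from L.
Taking moments about L: R_y·1140 − (1.7·489)·638.5 − 450600 − 780·345 = 0 → R_y = 1250485.05/1140 = 1096.92 ≈ 1097 N.
ΣF_y = 0: L_y + 1096.92 − 1.7·489 − 780 = 0 → L_y = 514.4 N.
ΣF_x = 0: no horizontal applied forces, so L_x = 0.

L_x = 0, L_y = 514.4 N, R_y = 1097 N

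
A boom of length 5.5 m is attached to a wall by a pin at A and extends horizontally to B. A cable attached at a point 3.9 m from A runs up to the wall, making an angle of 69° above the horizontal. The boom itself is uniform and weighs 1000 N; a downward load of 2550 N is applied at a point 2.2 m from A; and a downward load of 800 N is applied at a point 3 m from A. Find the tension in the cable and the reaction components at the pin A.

ΣM about A: T·sin69°·3.9 − 1000·2.75 − 2550·2.2 − 800·3 = 0 → T = 10760/(3.9·0.93358) = 2955.26 ≈ 2955 N.
ΣF_x = 0: A_x − T·cos69° = 0 → A_x = 2955.26 × 0.358368 = 1059 N.
ΣF_y = 0: A_y + T·sin69° − 1000 − 2550 − 800 = 0 → A_y = 4350 − 2955.26 × 0.93358 = 1591 N.

T = 2955 N, A_x = 1059 N, A_y = 1591 N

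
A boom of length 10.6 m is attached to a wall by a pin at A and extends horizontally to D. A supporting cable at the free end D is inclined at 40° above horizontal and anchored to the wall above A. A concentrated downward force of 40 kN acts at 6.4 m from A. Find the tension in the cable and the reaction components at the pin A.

T = 37.57 kN, A_x = 28.78 kN, A_y = 15.85 kN

ΣM about A: T·sin40°·10.6 − 40·6.4 = 0 → T = 256/(10.6·0.642788) = 37.5722 ≈ 37.57 kN.
ΣF_x = 0: A_x − T·cos40° = 0 → A_x = 37.5722 × 0.766044 = 28.78 kN.
ΣF_y = 0: A_y + T·sin40° − 40 = 0 → A_y = 40 − 37.5722 × 0.642788 = 15.85 kN.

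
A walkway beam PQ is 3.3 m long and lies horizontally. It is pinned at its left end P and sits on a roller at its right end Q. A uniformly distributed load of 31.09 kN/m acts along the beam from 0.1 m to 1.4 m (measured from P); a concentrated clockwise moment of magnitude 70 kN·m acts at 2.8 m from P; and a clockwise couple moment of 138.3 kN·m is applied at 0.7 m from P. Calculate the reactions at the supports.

Resultant of the distributed load: 31.09 × 1.3 = 40.417 kN at 0.75 m from P.
Taking moments about P: Q_y·3.3 − (31.09·1.3)·0.75 − 70 − 138.3 = 0 → Q_y = 238.61275/3.3 = 72.3069 ≈ 72.31 kN.
ΣF_y = 0: P_y + 72.3069 − 31.09·1.3 = 0 → P_y = -31.89 kN.
ΣF_x = 0: no horizontal applied forces, so P_x = 0.

P_x = 0, P_y = -31.89 kN, Q_y = 72.31 kN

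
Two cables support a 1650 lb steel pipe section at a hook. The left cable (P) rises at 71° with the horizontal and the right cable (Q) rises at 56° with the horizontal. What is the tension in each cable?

ΣF_x = 0: −T_P·cos71° + T_Q·cos56° = 0 → T_Q = 0.582211·T_P.
ΣF_y = 0: T_P·sin71° + T_Q·sin56° = 1650.
Substitute: T_P·(0.945519 + 0.582211·0.829038) = 1650 → T_P = 1155.31 ≈ 1155 lb.
Then T_Q = 0.582211 × 1155.31 = 672.6 lb.

T_P = 1155 lb, T_Q = 672.6 lb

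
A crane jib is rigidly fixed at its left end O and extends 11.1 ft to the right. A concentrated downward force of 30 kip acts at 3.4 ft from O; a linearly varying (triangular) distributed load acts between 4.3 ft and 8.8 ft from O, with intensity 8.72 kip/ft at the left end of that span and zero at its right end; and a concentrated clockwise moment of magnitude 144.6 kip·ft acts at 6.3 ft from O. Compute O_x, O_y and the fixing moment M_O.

O_x = 0, O_y = 49.62 kip, M_O = 360.4 kip·ft

Resultant of the triangular load: ½ × 8.72 × 4.5 = 19.62 kip, acting at 5.8 ft from O (one-third of the span from the peak).
ΣF_x = 0: O_x = 0.
ΣF_y = 0: O_y − 30 − ½·8.72·4.5 = 0 → O_y = 49.62 kip.
ΣM about O: M_O − 30·3.4 − (½·8.72·4.5)·5.8 − 144.6 = 0 → M_O = 360.4 kip·ft.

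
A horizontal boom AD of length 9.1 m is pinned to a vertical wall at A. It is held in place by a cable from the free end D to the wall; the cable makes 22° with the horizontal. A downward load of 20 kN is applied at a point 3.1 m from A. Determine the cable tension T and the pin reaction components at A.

ΣM about A: T·sin22°·9.1 − 20·3.1 = 0 → T = 62/(9.1·0.374607) = 18.1876 ≈ 18.19 kN.
ΣF_x = 0: A_x − T·cos22° = 0 → A_x = 18.1876 × 0.927184 = 16.86 kN.
ΣF_y = 0: A_y + T·sin22° − 20 = 0 → A_y = 20 − 18.1876 × 0.374607 = 13.19 kN.

T = 18.19 kN, A_x = 16.86 kN, A_y = 13.19 kN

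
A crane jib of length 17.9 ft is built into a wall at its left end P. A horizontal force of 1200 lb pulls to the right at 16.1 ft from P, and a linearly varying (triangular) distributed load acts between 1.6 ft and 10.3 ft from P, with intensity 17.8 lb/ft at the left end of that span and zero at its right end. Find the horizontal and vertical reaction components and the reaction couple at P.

P_x = -1200 lb, P_y = 77.43 lb, M_P = 348.4 lb·ft

Resultant of the triangular load: ½ × 17.8 × 8.7 = 77.43 lb, acting at 4.5 ft from P (one-third of the span from the peak).
ΣF_x = 0: P_x + 1200 = 0 → P_x = -1200 lb.
ΣF_y = 0: P_y − ½·17.8·8.7 = 0 → P_y = 77.43 lb.
ΣM about P: M_P − (½·17.8·8.7)·4.5 = 0 → M_P = 348.4 lb·ft.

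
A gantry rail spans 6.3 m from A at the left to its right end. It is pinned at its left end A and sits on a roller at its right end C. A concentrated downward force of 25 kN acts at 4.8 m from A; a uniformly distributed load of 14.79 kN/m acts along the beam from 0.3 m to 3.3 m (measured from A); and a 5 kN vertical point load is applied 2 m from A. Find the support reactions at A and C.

A_x = 0, A_y = 41.06 kN, C_y = 33.31 kN

Resultant of the distributed load: 14.79 × 3 = 44.37 kN at 1.8 m from A.
ΣM about A: C_y·6.3 − 25·4.8 − (14.79·3)·1.8 − 5·2 = 0 → C_y = 209.866/6.3 = 33.3121 ≈ 33.31 kN.
ΣF_y = 0: A_y + 33.3121 − 25 − 14.79·3 − 5 = 0 → A_y = 41.06 kN.
ΣF_x = 0: no horizontal applied forces, so A_x = 0.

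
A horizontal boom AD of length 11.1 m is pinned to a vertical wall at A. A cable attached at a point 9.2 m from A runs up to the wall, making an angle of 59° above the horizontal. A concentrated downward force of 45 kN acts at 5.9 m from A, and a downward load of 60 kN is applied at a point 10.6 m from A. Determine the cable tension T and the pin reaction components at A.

T = 114.3 kN, A_x = 58.88 kN, A_y = 7.011 kN

ΣM about A: T·sin59°·9.2 − 45·5.9 − 60·10.6 = 0 → T = 901.5/(9.2·0.857167) = 114.317 ≈ 114.3 kN.
ΣF_x = 0: A_x − T·cos59° = 0 → A_x = 114.317 × 0.515038 = 58.88 kN.
ΣF_y = 0: A_y + T·sin59° − 45 − 60 = 0 → A_y = 105 − 114.317 × 0.857167 = 7.011 kN.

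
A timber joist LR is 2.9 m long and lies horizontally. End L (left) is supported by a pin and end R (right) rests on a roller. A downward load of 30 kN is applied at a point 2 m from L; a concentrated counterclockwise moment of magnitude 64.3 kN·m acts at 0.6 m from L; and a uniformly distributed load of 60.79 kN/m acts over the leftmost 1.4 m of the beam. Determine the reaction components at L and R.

Resultant of the distributed load: 60.79 × 1.4 = 85.106 kN at 0.7 m from L.
Taking moments about L: R_y·2.9 − 30·2 + 64.3 − (60.79·1.4)·0.7 = 0 → R_y = 55.2742/2.9 = 19.0601 ≈ 19.06 kN.
ΣF_y = 0: L_y + 19.0601 − 30 − 60.79·1.4 = 0 → L_y = 96.05 kN.
ΣF_x = 0: no horizontal applied forces, so L_x = 0.

L_x = 0, L_y = 96.05 kN, R_y = 19.06 kN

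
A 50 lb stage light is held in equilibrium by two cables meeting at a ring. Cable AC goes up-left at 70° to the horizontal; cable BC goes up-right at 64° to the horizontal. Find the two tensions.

ΣF_x = 0: −T_AC·cos70° + T_BC·cos64° = 0 → T_BC = 0.780207·T_AC.
ΣF_y = 0: T_AC·sin70° + T_BC·sin64° = 50.
Substitute: T_AC·(0.939693 + 0.780207·0.898794) = 50 → T_AC = 30.4704 ≈ 30.47 lb.
Then T_BC = 0.780207 × 30.4704 = 23.77 lb.

T_AC = 30.47 lb, T_BC = 23.77 lb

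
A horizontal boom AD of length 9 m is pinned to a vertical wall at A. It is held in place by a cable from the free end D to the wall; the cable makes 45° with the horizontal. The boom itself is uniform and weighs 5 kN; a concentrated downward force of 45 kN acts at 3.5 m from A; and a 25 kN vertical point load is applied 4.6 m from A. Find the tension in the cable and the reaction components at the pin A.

T = 46.35 kN, A_x = 32.78 kN, A_y = 42.22 kN

ΣM about A: T·sin45°·9 − 5·4.5 − 45·3.5 − 25·4.6 = 0 → T = 295/(9·0.707107) = 46.3548 ≈ 46.35 kN.
ΣF_x = 0: A_x − T·cos45° = 0 → A_x = 46.3548 × 0.707107 = 32.78 kN.
ΣF_y = 0: A_y + T·sin45° − 5 − 45 − 25 = 0 → A_y = 75 − 46.3548 × 0.707107 = 42.22 kN.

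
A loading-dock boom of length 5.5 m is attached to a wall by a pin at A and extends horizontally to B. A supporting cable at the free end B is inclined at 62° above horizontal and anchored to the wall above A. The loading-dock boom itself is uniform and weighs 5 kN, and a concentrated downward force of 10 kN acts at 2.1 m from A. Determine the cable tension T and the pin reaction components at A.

ΣM about A: T·sin62°·5.5 − 5·2.75 − 10·2.1 = 0 → T = 34.75/(5.5·0.882948) = 7.15578 ≈ 7.156 kN.
ΣF_x = 0: A_x − T·cos62° = 0 → A_x = 7.15578 × 0.469472 = 3.359 kN.
ΣF_y = 0: A_y + T·sin62° − 5 − 10 = 0 → A_y = 15 − 7.15578 × 0.882948 = 8.682 kN.

T = 7.156 kN, A_x = 3.359 kN, A_y = 8.682 kN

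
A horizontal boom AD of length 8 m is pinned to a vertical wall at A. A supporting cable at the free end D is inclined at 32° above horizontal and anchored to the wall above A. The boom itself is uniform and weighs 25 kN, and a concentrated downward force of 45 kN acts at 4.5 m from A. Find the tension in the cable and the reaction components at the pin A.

ΣM about A: T·sin32°·8 − 25·4 − 45·4.5 = 0 → T = 302.5/(8·0.529919) = 71.3552 ≈ 71.36 kN.
ΣF_x = 0: A_x − T·cos32° = 0 → A_x = 71.3552 × 0.848048 = 60.51 kN.
ΣF_y = 0: A_y + T·sin32° − 25 − 45 = 0 → A_y = 70 − 71.3552 × 0.529919 = 32.19 kN.

T = 71.36 kN, A_x = 60.51 kN, A_y = 32.19 kN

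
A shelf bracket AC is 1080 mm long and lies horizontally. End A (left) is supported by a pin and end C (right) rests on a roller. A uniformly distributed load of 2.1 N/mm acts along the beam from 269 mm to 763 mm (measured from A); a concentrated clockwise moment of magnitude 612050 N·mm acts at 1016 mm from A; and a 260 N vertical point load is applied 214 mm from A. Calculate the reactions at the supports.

Resultant of the distributed load: 2.1 × 494 = 1037.4 N at 516 mm from A.
Moments about A: C_y·1080 − (2.1·494)·516 − 612050 − 260·214 = 0 → C_y = 1202988.4/1080 = 1113.88 ≈ 1114 N.
ΣF_y = 0: A_y + 1113.88 − 2.1·494 − 260 = 0 → A_y = 183.5 N.
ΣF_x = 0: no horizontal applied forces, so A_x = 0.

A_x = 0, A_y = 183.5 N, C_y = 1114 N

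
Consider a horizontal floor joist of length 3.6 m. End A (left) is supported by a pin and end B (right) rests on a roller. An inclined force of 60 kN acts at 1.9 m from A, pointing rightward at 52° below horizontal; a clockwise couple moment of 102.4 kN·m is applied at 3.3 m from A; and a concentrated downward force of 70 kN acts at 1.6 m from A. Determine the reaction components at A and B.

A_x = -36.94 kN, A_y = 32.77 kN, B_y = 84.51 kN

Moments about A: B_y·3.6 − 60·sin52°·1.9 − 102.4 − 70·1.6 = 0 → B_y = 304.233/3.6 = 84.5092 ≈ 84.51 kN.
ΣF_y = 0: A_y + 84.5092 − 60·sin52° − 70 = 0 → A_y = 32.77 kN.
ΣF_x = 0: A_x + 60·cos52° = 0 → A_x = -36.94 kN.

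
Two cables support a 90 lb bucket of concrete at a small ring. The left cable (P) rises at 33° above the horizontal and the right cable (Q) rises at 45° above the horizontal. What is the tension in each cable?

T_P = 65.06 lb, T_Q = 77.17 lb

ΣF_x = 0: −T_P·cos33° + T_Q·cos45° = 0 → T_Q = 1.18606·T_P.
ΣF_y = 0: T_P·sin33° + T_Q·sin45° = 90.
Substitute: T_P·(0.544639 + 1.18606·0.707107) = 90 → T_P = 65.0613 ≈ 65.06 lb.
Then T_Q = 1.18606 × 65.0613 = 77.17 lb.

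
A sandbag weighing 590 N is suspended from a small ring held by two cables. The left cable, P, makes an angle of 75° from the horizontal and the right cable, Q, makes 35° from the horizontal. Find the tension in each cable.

ΣF_x = 0: −T_P·cos75° + T_Q·cos35° = 0 → T_Q = 0.31596·T_P.
ΣF_y = 0: T_P·sin75° + T_Q·sin35° = 590.
Substitute: T_P·(0.965926 + 0.31596·0.573576) = 590 → T_P = 514.317 ≈ 514.3 N.
Then T_Q = 0.31596 × 514.317 = 162.5 N.

T_P = 514.3 N, T_Q = 162.5 N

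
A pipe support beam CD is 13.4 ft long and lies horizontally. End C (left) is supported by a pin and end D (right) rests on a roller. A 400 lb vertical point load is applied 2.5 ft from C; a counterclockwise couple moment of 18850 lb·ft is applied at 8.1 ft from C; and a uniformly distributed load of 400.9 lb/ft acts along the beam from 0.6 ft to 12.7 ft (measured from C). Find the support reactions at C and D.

C_x = 0, C_y = 4176 lb, D_y = 1075 lb

Resultant of the distributed load: 400.9 × 12.1 = 4850.89 lb at 6.65 ft from C.
Moments about C: D_y·13.4 − 400·2.5 + 18850 − (400.9·12.1)·6.65 = 0 → D_y = 14408.4185/13.4 = 1075.26 ≈ 1075 lb.
ΣF_y = 0: C_y + 1075.26 − 400 − 400.9·12.1 = 0 → C_y = 4176 lb.
ΣF_x = 0: no horizontal applied forces, so C_x = 0.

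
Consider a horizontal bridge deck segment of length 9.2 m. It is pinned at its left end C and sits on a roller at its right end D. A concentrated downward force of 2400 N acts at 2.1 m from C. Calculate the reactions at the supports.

C_x = 0, C_y = 1852 N, D_y = 547.8 N

Moments about C: D_y·9.2 − 2400·2.1 = 0 → D_y = 5040/9.2 = 547.826 ≈ 547.8 N.
ΣF_y = 0: C_y + 547.826 − 2400 = 0 → C_y = 1852 N.
ΣF_x = 0: no horizontal applied forces, so C_x = 0.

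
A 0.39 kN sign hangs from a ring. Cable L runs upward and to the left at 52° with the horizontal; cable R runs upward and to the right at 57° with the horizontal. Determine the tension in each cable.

T_L = 0.2246 kN, T_R = 0.2539 kN

ΣF_x = 0: −T_L·cos52° + T_R·cos57° = 0 → T_R = 1.1304·T_L.
ΣF_y = 0: T_L·sin52° + T_R·sin57° = 0.39.
Substitute: T_L·(0.788011 + 1.1304·0.838671) = 0.39 → T_L = 0.224649 ≈ 0.2246 kN.
Then T_R = 1.1304 × 0.224649 = 0.2539 kN.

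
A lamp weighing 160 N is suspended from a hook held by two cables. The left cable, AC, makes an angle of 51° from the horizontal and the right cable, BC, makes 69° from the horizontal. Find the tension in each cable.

ΣF_x = 0: −T_AC·cos51° + T_BC·cos69° = 0 → T_BC = 1.75607·T_AC.
ΣF_y = 0: T_AC·sin51° + T_BC·sin69° = 160.
Substitute: T_AC·(0.777146 + 1.75607·0.93358) = 160 → T_AC = 66.2093 ≈ 66.21 N.
Then T_BC = 1.75607 × 66.2093 = 116.3 N.

T_AC = 66.21 N, T_BC = 116.3 N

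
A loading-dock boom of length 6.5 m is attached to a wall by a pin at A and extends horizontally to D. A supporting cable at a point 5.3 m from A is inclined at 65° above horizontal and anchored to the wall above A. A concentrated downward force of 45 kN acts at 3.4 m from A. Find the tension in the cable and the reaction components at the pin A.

T = 31.85 kN, A_x = 13.46 kN, A_y = 16.13 kN

ΣM about A: T·sin65°·5.3 − 45·3.4 = 0 → T = 153/(5.3·0.906308) = 31.8522 ≈ 31.85 kN.
ΣF_x = 0: A_x − T·cos65° = 0 → A_x = 31.8522 × 0.422618 = 13.46 kN.
ΣF_y = 0: A_y + T·sin65° − 45 = 0 → A_y = 45 − 31.8522 × 0.906308 = 16.13 kN.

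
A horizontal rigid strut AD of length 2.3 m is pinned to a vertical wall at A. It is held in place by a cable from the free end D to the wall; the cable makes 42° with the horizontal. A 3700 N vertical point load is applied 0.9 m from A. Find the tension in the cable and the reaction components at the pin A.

T = 2164 N, A_x = 1608 N, A_y = 2252 N

ΣM about A: T·sin42°·2.3 − 3700·0.9 = 0 → T = 3330/(2.3·0.669131) = 2163.74 ≈ 2164 N.
ΣF_x = 0: A_x − T·cos42° = 0 → A_x = 2163.74 × 0.743145 = 1608 N.
ΣF_y = 0: A_y + T·sin42° − 3700 = 0 → A_y = 3700 − 2163.74 × 0.669131 = 2252 N.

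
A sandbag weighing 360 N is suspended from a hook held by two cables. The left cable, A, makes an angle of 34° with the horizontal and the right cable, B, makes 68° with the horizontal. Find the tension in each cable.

T_A = 137.9 N, T_B = 305.1 N

ΣF_x = 0: −T_A·cos34° + T_B·cos68° = 0 → T_B = 2.21309·T_A.
ΣF_y = 0: T_A·sin34° + T_B·sin68° = 360.
Substitute: T_A·(0.559193 + 2.21309·0.927184) = 360 → T_A = 137.871 ≈ 137.9 N.
Then T_B = 2.21309 × 137.871 = 305.1 N.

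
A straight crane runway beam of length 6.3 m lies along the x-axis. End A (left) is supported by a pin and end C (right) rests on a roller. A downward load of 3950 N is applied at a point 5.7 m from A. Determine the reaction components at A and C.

ΣM about A: C_y·6.3 − 3950·5.7 = 0 → C_y = 22515/6.3 = 3573.81 ≈ 3574 N.
ΣF_y = 0: A_y + 3573.81 − 3950 = 0 → A_y = 376.2 N.
ΣF_x = 0: no horizontal applied forces, so A_x = 0.

A_x = 0, A_y = 376.2 N, C_y = 3574 N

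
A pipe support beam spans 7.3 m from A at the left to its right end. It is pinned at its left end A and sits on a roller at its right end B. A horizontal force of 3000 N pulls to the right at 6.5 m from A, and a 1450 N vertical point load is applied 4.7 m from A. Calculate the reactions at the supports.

A_x = -3000 N, A_y = 516.4 N, B_y = 933.6 N

Taking moments about A: B_y·7.3 − 1450·4.7 = 0 → B_y = 6815/7.3 = 933.562 ≈ 933.6 N.
ΣF_y = 0: A_y + 933.562 − 1450 = 0 → A_y = 516.4 N.
ΣF_x = 0: A_x + 3000 = 0 → A_x = -3000 N.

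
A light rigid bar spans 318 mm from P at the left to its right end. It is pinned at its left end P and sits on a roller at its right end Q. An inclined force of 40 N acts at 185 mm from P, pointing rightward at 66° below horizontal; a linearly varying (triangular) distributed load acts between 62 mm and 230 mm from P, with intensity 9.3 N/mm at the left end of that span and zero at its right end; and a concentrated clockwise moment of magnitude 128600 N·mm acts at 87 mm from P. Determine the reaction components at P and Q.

Resultant of the triangular load: ½ × 9.3 × 168 = 781.2 N, acting at 118 mm from P (one-third of the span from the peak).
ΣM about P: Q_y·318 − 40·sin66°·185 − (½·9.3·168)·118 − 128600 = 0 → Q_y = 227542/318 = 715.541 ≈ 715.5 N.
ΣF_y = 0: P_y + 715.541 − 40·sin66° − ½·9.3·168 = 0 → P_y = 102.2 N.
ΣF_x = 0: P_x + 40·cos66° = 0 → P_x = -16.27 N.

P_x = -16.27 N, P_y = 102.2 N, Q_y = 715.5 N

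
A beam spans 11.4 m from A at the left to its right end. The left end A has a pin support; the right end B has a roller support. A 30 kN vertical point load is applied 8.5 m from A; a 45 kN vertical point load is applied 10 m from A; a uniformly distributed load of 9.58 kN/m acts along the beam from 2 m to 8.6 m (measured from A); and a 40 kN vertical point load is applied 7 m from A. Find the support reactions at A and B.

A_x = 0, A_y = 62.43 kN, B_y = 115.8 kN

Resultant of the distributed load: 9.58 × 6.6 = 63.228 kN at 5.3 m from A.
ΣM about A: B_y·11.4 − 30·8.5 − 45·10 − (9.58·6.6)·5.3 − 40·7 = 0 → B_y = 1320.1084/11.4 = 115.799 ≈ 115.8 kN.
ΣF_y = 0: A_y + 115.799 − 30 − 45 − 9.58·6.6 − 40 = 0 → A_y = 62.43 kN.
ΣF_x = 0: no horizontal applied forces, so A_x = 0.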